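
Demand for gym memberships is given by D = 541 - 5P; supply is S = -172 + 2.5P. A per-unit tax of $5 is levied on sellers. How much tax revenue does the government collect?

Tax revenue = 860/3

Pre-tax equilibrium: P* = 1426/15, Q* = 197/3.
Tax on sellers shifts supply to S = -172 + 2.5(P − 5) = -184.5 + 2.5P.
541 - 5P = -184.5 + 2.5P gives buyer price Pb = 1451/15; sellers receive Ps = 1451/15 − 5 = 1376/15.
New quantity: Q = 541 − 5(1451/15) = 172/3.
Revenue = 5 × 172/3 = 860/3.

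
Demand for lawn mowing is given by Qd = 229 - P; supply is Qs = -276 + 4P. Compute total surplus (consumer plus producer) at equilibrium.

Equilibrium: 229 - P = -276 + 4P gives P* = 101, Q* = 128.
Demand choke price: P = 229; supply starts at P = 69.
CS = ½(229 − 101)(128) = 8192; PS = ½(101 − 69)(128) = 2048.

Total surplus = 10240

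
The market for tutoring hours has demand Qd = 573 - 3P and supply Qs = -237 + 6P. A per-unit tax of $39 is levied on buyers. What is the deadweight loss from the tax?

Pre-tax equilibrium: P* = 90, Q* = 303.
Tax on buyers shifts demand to Qd = 573 − 3(P + 39) = 456 - 3P.
456 - 3P = -237 + 6P gives seller price Ps = 77; buyers pay Pb = 77 + 39 = 116.
New quantity: Q = 573 − 3(116) = 225.
DWL = ½ × 39 × (303 − 225) = 1521.

Deadweight loss = 1521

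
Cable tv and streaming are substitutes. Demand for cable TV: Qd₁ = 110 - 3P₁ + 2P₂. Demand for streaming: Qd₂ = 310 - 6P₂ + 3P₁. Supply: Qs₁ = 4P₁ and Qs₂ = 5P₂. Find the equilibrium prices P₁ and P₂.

P₁ = 1830/71, P₂ = 2500/71

Market 1: 110 - 3P₁ + 2P₂ = 4P₁ → 7P₁ - 2P₂ = 110.
Market 2: 11P₂ - 3P₁ = 310.
Eliminating P₂: 11×(1) + 2×(2) gives 71P₁ = 1830, so P₁ = 1830/71.
Back-substitute into (2): P₂ = (310 + 3×1830/71) / 11 = 2500/71.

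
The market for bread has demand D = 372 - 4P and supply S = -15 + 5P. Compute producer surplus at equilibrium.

Equilibrium: 372 - 4P = -15 + 5P gives P* = 43, Q* = 200.
Supply starts at P = 3 (where S = 0).
PS = ½(43 − 3)(200) = 4000.

Producer surplus = 4000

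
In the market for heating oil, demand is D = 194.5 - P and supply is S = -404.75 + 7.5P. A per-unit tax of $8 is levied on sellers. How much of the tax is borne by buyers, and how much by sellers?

Pre-tax equilibrium: P* = 70.5, Q* = 124.
Tax on sellers shifts supply to S = -404.75 + 7.5(P − 8) = -464.75 + 7.5P.
194.5 - P = -464.75 + 7.5P gives buyer price Pb = 2637/34; sellers receive Ps = 2637/34 − 8 = 2365/34.
New quantity: Q = 194.5 − 1(2637/34) = 1988/17.
Buyer burden = 2637/34 − 70.5 = 120/17; seller burden = 70.5 − 2365/34 = 16/17.

Buyers bear 120/17, sellers bear 16/17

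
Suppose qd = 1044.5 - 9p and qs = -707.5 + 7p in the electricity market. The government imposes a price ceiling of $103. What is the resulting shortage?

Equilibrium price would be p* = 109.5, so the ceiling at 103 binds.
At p = 103: qd = 1044.5 − 9(103) = 117.5, qs = -707.5 + 7(103) = 13.5.
Shortage = 117.5 − 13.5 = 104.

Shortage = 104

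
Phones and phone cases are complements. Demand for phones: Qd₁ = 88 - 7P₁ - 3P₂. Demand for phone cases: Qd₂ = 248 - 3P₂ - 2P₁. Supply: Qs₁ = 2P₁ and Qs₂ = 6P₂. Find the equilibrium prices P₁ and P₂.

Market 1: 88 - 7P₁ - 3P₂ = 2P₁ → 9P₁ + 3P₂ = 88.
Market 2: 9P₂ + 2P₁ = 248.
Eliminating P₂: 9×(1) − 3×(2) gives 75P₁ = 48, so P₁ = 0.64.
Back-substitute into (2): P₂ = (248 − 2×0.64) / 9 = 2056/75.

P₁ = 0.64, P₂ = 2056/75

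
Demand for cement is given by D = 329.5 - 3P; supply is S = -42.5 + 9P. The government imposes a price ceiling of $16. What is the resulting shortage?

Shortage = 180

Equilibrium price would be P* = 31, so the ceiling at 16 binds.
At P = 16: D = 329.5 − 3(16) = 281.5, S = -42.5 + 9(16) = 101.5.
Shortage = 281.5 − 101.5 = 180.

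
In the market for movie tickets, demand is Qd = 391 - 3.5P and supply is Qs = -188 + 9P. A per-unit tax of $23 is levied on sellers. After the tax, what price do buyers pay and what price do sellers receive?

Pre-tax equilibrium: P* = 46.32, Q* = 228.88.
Tax on sellers shifts supply to Qs = -188 + 9(P − 23) = -395 + 9P.
391 - 3.5P = -395 + 9P gives buyer price Pb = 62.88; sellers receive Ps = 62.88 − 23 = 39.88.
New quantity: Q = 391 − 3.5(62.88) = 170.92.

Buyers pay $62.88, sellers receive $39.88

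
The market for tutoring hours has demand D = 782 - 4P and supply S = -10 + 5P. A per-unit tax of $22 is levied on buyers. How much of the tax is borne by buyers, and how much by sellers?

Pre-tax equilibrium: P* = 88, Q* = 430.
Tax on buyers shifts demand to D = 782 − 4(P + 22) = 694 - 4P.
694 - 4P = -10 + 5P gives seller price Ps = 704/9; buyers pay Pb = 704/9 + 22 = 902/9.
New quantity: Q = 782 − 4(902/9) = 3430/9.
Buyer burden = 902/9 − 88 = 110/9; seller burden = 88 − 704/9 = 88/9.

Buyers bear 110/9, sellers bear 88/9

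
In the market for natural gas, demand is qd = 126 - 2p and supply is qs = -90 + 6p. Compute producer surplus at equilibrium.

Producer surplus = 432

Equilibrium: 126 - 2p = -90 + 6p gives p* = 27, q* = 72.
Supply starts at p = 15 (where qs = 0).
PS = ½(27 − 15)(72) = 432.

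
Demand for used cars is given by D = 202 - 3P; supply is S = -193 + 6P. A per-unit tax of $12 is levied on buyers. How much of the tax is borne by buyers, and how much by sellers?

Buyers bear $8, sellers bear $4

Pre-tax equilibrium: P* = 395/9, Q* = 211/3.
Tax on buyers shifts demand to D = 202 − 3(P + 12) = 166 - 3P.
166 - 3P = -193 + 6P gives seller price Ps = 359/9; buyers pay Pb = 359/9 + 12 = 467/9.
New quantity: Q = 202 − 3(467/9) = 139/3.
Buyer burden = 467/9 − 395/9 = 8; seller burden = 395/9 − 359/9 = 4.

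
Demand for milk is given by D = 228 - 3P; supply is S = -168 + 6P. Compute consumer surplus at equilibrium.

Equilibrium: 228 - 3P = -168 + 6P gives P* = 44, Q* = 96.
Demand choke price (D = 0): P = 76.
CS = ½(76 − 44)(96) = 1536.

Consumer surplus = 1536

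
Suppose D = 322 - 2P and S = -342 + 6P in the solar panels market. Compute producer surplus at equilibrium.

Equilibrium: 322 - 2P = -342 + 6P gives P* = 83, Q* = 156.
Supply starts at P = 57 (where S = 0).
PS = ½(83 − 57)(156) = 2028.

Producer surplus = 2028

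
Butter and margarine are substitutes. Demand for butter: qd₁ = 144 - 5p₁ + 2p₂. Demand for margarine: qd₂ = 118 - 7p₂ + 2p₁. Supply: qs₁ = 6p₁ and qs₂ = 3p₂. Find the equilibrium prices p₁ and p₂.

Market 1: 144 - 5p₁ + 2p₂ = 6p₁ → 11p₁ - 2p₂ = 144.
Market 2: 10p₂ - 2p₁ = 118.
Eliminating p₂: 10×(1) + 2×(2) gives 106p₁ = 1676, so p₁ = 838/53.
Back-substitute into (2): p₂ = (118 + 2×838/53) / 10 = 793/53.

p₁ = 838/53, p₂ = 793/53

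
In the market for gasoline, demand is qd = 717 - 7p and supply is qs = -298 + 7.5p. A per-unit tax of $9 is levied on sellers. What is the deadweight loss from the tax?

Pre-tax equilibrium: p* = 70, q* = 227.
Tax on sellers shifts supply to qs = -298 + 7.5(p − 9) = -365.5 + 7.5p.
717 - 7p = -365.5 + 7.5p gives buyer price pb = 2165/29; sellers receive ps = 2165/29 − 9 = 1904/29.
New quantity: q = 717 − 7(2165/29) = 5638/29.
DWL = ½ × 9 × (227 − 5638/29) = 8505/58.

Deadweight loss = 8505/58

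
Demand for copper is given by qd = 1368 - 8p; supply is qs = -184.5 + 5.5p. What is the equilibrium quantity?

Set qd = qs: 1368 - 8p = -184.5 + 5.5p.
1552.5 = 13.5p, so p* = 115.
q* = 1368 − 8(115) = 448.

q* = 448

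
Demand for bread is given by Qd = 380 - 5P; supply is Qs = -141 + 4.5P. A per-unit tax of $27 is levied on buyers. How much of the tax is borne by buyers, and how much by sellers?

Pre-tax equilibrium: P* = 1042/19, Q* = 2010/19.
Tax on buyers shifts demand to Qd = 380 − 5(P + 27) = 245 - 5P.
245 - 5P = -141 + 4.5P gives seller price Ps = 772/19; buyers pay Pb = 772/19 + 27 = 1285/19.
New quantity: Q = 380 − 5(1285/19) = 795/19.
Buyer burden = 1285/19 − 1042/19 = 243/19; seller burden = 1042/19 − 772/19 = 270/19.

Buyers bear 243/19, sellers bear 270/19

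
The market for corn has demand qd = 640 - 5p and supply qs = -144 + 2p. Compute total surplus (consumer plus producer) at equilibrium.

Total surplus = 2240

Equilibrium: 640 - 5p = -144 + 2p gives p* = 112, q* = 80.
Demand choke price: p = 128; supply starts at p = 72.
CS = ½(128 − 112)(80) = 640; PS = ½(112 − 72)(80) = 1600.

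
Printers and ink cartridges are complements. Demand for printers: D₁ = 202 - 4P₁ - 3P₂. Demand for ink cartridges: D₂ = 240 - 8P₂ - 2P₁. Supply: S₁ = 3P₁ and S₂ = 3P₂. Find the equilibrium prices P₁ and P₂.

Market 1: 202 - 4P₁ - 3P₂ = 3P₁ → 7P₁ + 3P₂ = 202.
Market 2: 11P₂ + 2P₁ = 240.
Eliminating P₂: 11×(1) − 3×(2) gives 71P₁ = 1502, so P₁ = 1502/71.
Back-substitute into (2): P₂ = (240 − 2×1502/71) / 11 = 1276/71.

P₁ = 1502/71, P₂ = 1276/71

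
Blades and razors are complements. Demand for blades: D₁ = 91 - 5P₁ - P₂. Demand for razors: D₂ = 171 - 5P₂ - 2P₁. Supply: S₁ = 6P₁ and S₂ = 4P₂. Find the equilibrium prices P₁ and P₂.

P₁ = 648/97, P₂ = 1699/97

Market 1: 91 - 5P₁ - P₂ = 6P₁ → 11P₁ + P₂ = 91.
Market 2: 9P₂ + 2P₁ = 171.
Eliminating P₂: 9×(1) − 1×(2) gives 97P₁ = 648, so P₁ = 648/97.
Back-substitute into (2): P₂ = (171 − 2×648/97) / 9 = 1699/97.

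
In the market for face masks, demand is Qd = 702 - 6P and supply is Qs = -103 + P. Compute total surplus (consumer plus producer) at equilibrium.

Total surplus = 84

Equilibrium: 702 - 6P = -103 + P gives P* = 115, Q* = 12.
Demand choke price: P = 117; supply starts at P = 103.
CS = ½(117 − 115)(12) = 12; PS = ½(115 − 103)(12) = 72.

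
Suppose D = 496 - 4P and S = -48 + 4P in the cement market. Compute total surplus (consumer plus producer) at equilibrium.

Equilibrium: 496 - 4P = -48 + 4P gives P* = 68, Q* = 224.
Demand choke price: P = 124; supply starts at P = 12.
CS = ½(124 − 68)(224) = 6272; PS = ½(68 − 12)(224) = 6272.

Total surplus = 12544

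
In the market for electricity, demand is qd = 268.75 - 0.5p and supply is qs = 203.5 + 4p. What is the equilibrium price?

Set qd = qs: 268.75 - 0.5p = 203.5 + 4p.
65.25 = 4.5p, so p* = 14.5.
q* = 268.75 − 0.5(14.5) = 261.5.

p* = 14.5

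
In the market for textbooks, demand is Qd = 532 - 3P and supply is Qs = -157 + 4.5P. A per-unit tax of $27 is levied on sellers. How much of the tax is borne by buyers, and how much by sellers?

Pre-tax equilibrium: P* = 1378/15, Q* = 256.4.
Tax on sellers shifts supply to Qs = -157 + 4.5(P − 27) = -278.5 + 4.5P.
532 - 3P = -278.5 + 4.5P gives buyer price Pb = 1621/15; sellers receive Ps = 1621/15 − 27 = 1216/15.
New quantity: Q = 532 − 3(1621/15) = 207.8.
Buyer burden = 1621/15 − 1378/15 = 16.2; seller burden = 1378/15 − 1216/15 = 10.8.

Buyers bear $16.2, sellers bear $10.8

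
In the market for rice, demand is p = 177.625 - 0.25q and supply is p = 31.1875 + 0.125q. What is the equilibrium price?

Set the two price expressions equal: 177.625 - 0.25q = 31.1875 + 0.125q.
146.4375 = 0.375q, so q* = 390.5.
p* = 177.625 − (0.25)(390.5) = 80.

p* = 80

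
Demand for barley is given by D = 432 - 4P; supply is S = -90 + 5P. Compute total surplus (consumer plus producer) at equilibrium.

Total surplus = 9000

Equilibrium: 432 - 4P = -90 + 5P gives P* = 58, Q* = 200.
Demand choke price: P = 108; supply starts at P = 18.
CS = ½(108 − 58)(200) = 5000; PS = ½(58 − 18)(200) = 4000.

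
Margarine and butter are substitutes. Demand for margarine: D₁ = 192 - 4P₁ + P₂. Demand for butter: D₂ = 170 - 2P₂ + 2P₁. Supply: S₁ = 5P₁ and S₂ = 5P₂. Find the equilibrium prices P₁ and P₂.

Market 1: 192 - 4P₁ + P₂ = 5P₁ → 9P₁ - P₂ = 192.
Market 2: 7P₂ - 2P₁ = 170.
Eliminating P₂: 7×(1) + 1×(2) gives 61P₁ = 1514, so P₁ = 1514/61.
Back-substitute into (2): P₂ = (170 + 2×1514/61) / 7 = 1914/61.

P₁ = 1514/61, P₂ = 1914/61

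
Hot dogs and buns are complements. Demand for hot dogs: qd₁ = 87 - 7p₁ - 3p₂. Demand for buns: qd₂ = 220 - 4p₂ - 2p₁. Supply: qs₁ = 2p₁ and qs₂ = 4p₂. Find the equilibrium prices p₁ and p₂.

p₁ = 6/11, p₂ = 301/11

Market 1: 87 - 7p₁ - 3p₂ = 2p₁ → 9p₁ + 3p₂ = 87.
Market 2: 8p₂ + 2p₁ = 220.
Eliminating p₂: 8×(1) − 3×(2) gives 66p₁ = 36, so p₁ = 6/11.
Back-substitute into (2): p₂ = (220 − 2×6/11) / 8 = 301/11.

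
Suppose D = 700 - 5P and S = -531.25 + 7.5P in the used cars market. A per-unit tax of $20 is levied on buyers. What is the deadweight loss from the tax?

Deadweight loss = 600

Pre-tax equilibrium: P* = 98.5, Q* = 207.5.
Tax on buyers shifts demand to D = 700 − 5(P + 20) = 600 - 5P.
600 - 5P = -531.25 + 7.5P gives seller price Ps = 90.5; buyers pay Pb = 90.5 + 20 = 110.5.
New quantity: Q = 700 − 5(110.5) = 147.5.
DWL = ½ × 20 × (207.5 − 147.5) = 600.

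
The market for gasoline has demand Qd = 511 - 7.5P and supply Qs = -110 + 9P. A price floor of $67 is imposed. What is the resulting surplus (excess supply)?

Equilibrium price would be P* = 414/11, so the floor at 67 binds.
At P = 67: Qd = 8.5, Qs = 493.
Surplus = 493 − 8.5 = 484.5.

Surplus = 484.5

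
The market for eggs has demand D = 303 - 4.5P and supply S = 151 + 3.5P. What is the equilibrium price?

P* = 19

Set D = S: 303 - 4.5P = 151 + 3.5P.
152 = 8P, so P* = 19.
Q* = 303 − 4.5(19) = 217.5.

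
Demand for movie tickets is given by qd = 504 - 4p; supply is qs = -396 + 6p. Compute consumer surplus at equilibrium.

Equilibrium: 504 - 4p = -396 + 6p gives p* = 90, q* = 144.
Demand choke price (qd = 0): p = 126.
CS = ½(126 − 90)(144) = 2592.

Consumer surplus = 2592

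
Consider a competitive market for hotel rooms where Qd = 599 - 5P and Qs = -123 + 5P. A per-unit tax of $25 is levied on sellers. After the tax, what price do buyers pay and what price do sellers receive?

Pre-tax equilibrium: P* = 72.2, Q* = 238.
Tax on sellers shifts supply to Qs = -123 + 5(P − 25) = -248 + 5P.
599 - 5P = -248 + 5P gives buyer price Pb = 84.7; sellers receive Ps = 84.7 − 25 = 59.7.
New quantity: Q = 599 − 5(84.7) = 175.5.

Buyers pay $84.7, sellers receive $59.7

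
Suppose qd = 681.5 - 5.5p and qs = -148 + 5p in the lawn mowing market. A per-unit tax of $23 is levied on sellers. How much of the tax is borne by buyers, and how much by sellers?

Pre-tax equilibrium: p* = 79, q* = 247.
Tax on sellers shifts supply to qs = -148 + 5(p − 23) = -263 + 5p.
681.5 - 5.5p = -263 + 5p gives buyer price pb = 1889/21; sellers receive ps = 1889/21 − 23 = 1406/21.
New quantity: q = 681.5 − 5.5(1889/21) = 3922/21.
Buyer burden = 1889/21 − 79 = 230/21; seller burden = 79 − 1406/21 = 253/21.

Buyers bear 230/21, sellers bear 253/21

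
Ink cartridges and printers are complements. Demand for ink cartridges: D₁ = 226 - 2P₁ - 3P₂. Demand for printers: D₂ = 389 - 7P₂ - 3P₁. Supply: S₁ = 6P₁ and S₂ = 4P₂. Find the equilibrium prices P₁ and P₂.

P₁ = 1319/79, P₂ = 2434/79

Market 1: 226 - 2P₁ - 3P₂ = 6P₁ → 8P₁ + 3P₂ = 226.
Market 2: 11P₂ + 3P₁ = 389.
Eliminating P₂: 11×(1) − 3×(2) gives 79P₁ = 1319, so P₁ = 1319/79.
Back-substitute into (2): P₂ = (389 − 3×1319/79) / 11 = 2434/79.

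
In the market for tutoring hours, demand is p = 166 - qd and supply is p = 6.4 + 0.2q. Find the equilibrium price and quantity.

p* = 33, q* = 133

Set the two price expressions equal: 166 - q = 6.4 + 0.2q.
159.6 = 1.2q, so q* = 133.
p* = 166 − (1)(133) = 33.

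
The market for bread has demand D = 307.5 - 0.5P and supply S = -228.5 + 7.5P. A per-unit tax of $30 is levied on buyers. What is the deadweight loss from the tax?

Pre-tax equilibrium: P* = 67, Q* = 274.
Tax on buyers shifts demand to D = 307.5 − 0.5(P + 30) = 292.5 - 0.5P.
292.5 - 0.5P = -228.5 + 7.5P gives seller price Ps = 65.125; buyers pay Pb = 65.125 + 30 = 95.125.
New quantity: Q = 307.5 − 0.5(95.125) = 259.9375.
DWL = ½ × 30 × (274 − 259.9375) = 210.9375.

Deadweight loss = 210.9375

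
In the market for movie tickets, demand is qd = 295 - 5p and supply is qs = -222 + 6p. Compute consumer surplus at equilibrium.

Consumer surplus = 360

Equilibrium: 295 - 5p = -222 + 6p gives p* = 47, q* = 60.
Demand choke price (qd = 0): p = 59.
CS = ½(59 − 47)(60) = 360.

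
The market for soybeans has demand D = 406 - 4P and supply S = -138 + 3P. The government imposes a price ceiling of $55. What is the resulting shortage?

Equilibrium price would be P* = 544/7, so the ceiling at 55 binds.
At P = 55: D = 406 − 4(55) = 186, S = -138 + 3(55) = 27.
Shortage = 186 − 27 = 159.

Shortage = 159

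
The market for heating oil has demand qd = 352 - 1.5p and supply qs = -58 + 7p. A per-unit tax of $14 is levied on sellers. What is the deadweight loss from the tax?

Deadweight loss = 2058/17

Pre-tax equilibrium: p* = 820/17, q* = 4754/17.
Tax on sellers shifts supply to qs = -58 + 7(p − 14) = -156 + 7p.
352 - 1.5p = -156 + 7p gives buyer price pb = 1016/17; sellers receive ps = 1016/17 − 14 = 778/17.
New quantity: q = 352 − 1.5(1016/17) = 4460/17.
DWL = ½ × 14 × (4754/17 − 4460/17) = 2058/17.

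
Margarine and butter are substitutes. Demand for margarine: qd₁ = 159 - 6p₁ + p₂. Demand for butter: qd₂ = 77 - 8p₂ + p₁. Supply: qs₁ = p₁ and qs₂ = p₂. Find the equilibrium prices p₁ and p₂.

Market 1: 159 - 6p₁ + p₂ = p₁ → 7p₁ - p₂ = 159.
Market 2: 9p₂ - p₁ = 77.
Eliminating p₂: 9×(1) + 1×(2) gives 62p₁ = 1508, so p₁ = 754/31.
Back-substitute into (2): p₂ = (77 + 1×754/31) / 9 = 349/31.

p₁ = 754/31, p₂ = 349/31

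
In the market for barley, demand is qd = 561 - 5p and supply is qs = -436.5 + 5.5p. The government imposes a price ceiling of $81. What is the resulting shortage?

Equilibrium price would be p* = 95, so the ceiling at 81 binds.
At p = 81: qd = 561 − 5(81) = 156, qs = -436.5 + 5.5(81) = 9.
Shortage = 156 − 9 = 147.

Shortage = 147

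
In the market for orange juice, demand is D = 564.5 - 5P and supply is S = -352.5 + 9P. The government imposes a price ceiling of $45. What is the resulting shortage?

Equilibrium price would be P* = 65.5, so the ceiling at 45 binds.
At P = 45: D = 564.5 − 5(45) = 339.5, S = -352.5 + 9(45) = 52.5.
Shortage = 339.5 − 52.5 = 287.

Shortage = 287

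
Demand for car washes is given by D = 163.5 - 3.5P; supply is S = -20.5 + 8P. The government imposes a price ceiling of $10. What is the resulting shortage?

Shortage = 69

Equilibrium price would be P* = 16, so the ceiling at 10 binds.
At P = 10: D = 163.5 − 3.5(10) = 128.5, S = -20.5 + 8(10) = 59.5.
Shortage = 128.5 − 59.5 = 69.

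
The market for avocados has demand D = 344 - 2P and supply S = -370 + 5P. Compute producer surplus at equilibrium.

Producer surplus = 1960

Equilibrium: 344 - 2P = -370 + 5P gives P* = 102, Q* = 140.
Supply starts at P = 74 (where S = 0).
PS = ½(102 − 74)(140) = 1960.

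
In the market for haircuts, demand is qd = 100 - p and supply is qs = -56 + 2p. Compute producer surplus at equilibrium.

Equilibrium: 100 - p = -56 + 2p gives p* = 52, q* = 48.
Supply starts at p = 28 (where qs = 0).
PS = ½(52 − 28)(48) = 576.

Producer surplus = 576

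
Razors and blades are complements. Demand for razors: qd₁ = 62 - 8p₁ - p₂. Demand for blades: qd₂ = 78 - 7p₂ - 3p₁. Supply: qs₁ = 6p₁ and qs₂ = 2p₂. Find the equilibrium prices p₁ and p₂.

p₁ = 160/41, p₂ = 302/41

Market 1: 62 - 8p₁ - p₂ = 6p₁ → 14p₁ + p₂ = 62.
Market 2: 9p₂ + 3p₁ = 78.
Eliminating p₂: 9×(1) − 1×(2) gives 123p₁ = 480, so p₁ = 160/41.
Back-substitute into (2): p₂ = (78 − 3×160/41) / 9 = 302/41.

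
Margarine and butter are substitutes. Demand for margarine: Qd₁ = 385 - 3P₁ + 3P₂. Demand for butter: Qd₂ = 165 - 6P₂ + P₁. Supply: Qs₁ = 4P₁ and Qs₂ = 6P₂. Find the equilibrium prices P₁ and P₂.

Market 1: 385 - 3P₁ + 3P₂ = 4P₁ → 7P₁ - 3P₂ = 385.
Market 2: 12P₂ - P₁ = 165.
Eliminating P₂: 12×(1) + 3×(2) gives 81P₁ = 5115, so P₁ = 1705/27.
Back-substitute into (2): P₂ = (165 + 1×1705/27) / 12 = 1540/81.

P₁ = 1705/27, P₂ = 1540/81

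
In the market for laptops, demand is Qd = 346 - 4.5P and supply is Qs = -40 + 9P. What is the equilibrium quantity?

Q* = 652/3

Set Qd = Qs: 346 - 4.5P = -40 + 9P.
386 = 13.5P, so P* = 772/27.
Q* = 346 − 4.5(772/27) = 652/3.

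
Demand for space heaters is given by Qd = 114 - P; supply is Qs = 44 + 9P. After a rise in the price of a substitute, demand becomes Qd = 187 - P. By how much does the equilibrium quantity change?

ΔQ = 65.7

Original equilibrium: P* = 7, Q* = 107.
New equilibrium: 187 - P = 44 + 9P, so 143 = 10P and P' = 14.3; Q' = 187 − 1(14.3) = 172.7.
Change in quantity: 172.7 − 107 = 65.7.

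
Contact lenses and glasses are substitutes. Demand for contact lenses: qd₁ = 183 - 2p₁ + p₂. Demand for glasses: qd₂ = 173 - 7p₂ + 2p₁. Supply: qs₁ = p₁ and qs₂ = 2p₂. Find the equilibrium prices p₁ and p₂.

Market 1: 183 - 2p₁ + p₂ = p₁ → 3p₁ - p₂ = 183.
Market 2: 9p₂ - 2p₁ = 173.
Eliminating p₂: 9×(1) + 1×(2) gives 25p₁ = 1820, so p₁ = 72.8.
Back-substitute into (2): p₂ = (173 + 2×72.8) / 9 = 35.4.

p₁ = 72.8, p₂ = 35.4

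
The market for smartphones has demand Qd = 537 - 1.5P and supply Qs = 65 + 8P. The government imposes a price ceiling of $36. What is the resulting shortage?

Equilibrium price would be P* = 944/19, so the ceiling at 36 binds.
At P = 36: Qd = 537 − 1.5(36) = 483, Qs = 65 + 8(36) = 353.
Shortage = 483 − 353 = 130.

Shortage = 130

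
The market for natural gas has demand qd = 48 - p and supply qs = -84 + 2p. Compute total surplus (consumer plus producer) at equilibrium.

Equilibrium: 48 - p = -84 + 2p gives p* = 44, q* = 4.
Demand choke price: p = 48; supply starts at p = 42.
CS = ½(48 − 44)(4) = 8; PS = ½(44 − 42)(4) = 4.

Total surplus = 12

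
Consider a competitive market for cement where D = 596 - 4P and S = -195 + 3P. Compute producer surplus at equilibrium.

Equilibrium: 596 - 4P = -195 + 3P gives P* = 113, Q* = 144.
Supply starts at P = 65 (where S = 0).
PS = ½(113 − 65)(144) = 3456.

Producer surplus = 3456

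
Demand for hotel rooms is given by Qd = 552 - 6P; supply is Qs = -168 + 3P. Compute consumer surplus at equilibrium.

Consumer surplus = 432

Equilibrium: 552 - 6P = -168 + 3P gives P* = 80, Q* = 72.
Demand choke price (Qd = 0): P = 92.
CS = ½(92 − 80)(72) = 432.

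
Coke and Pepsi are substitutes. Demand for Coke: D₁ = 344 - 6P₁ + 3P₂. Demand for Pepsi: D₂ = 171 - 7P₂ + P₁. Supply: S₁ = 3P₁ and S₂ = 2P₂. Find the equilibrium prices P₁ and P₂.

Market 1: 344 - 6P₁ + 3P₂ = 3P₁ → 9P₁ - 3P₂ = 344.
Market 2: 9P₂ - P₁ = 171.
Eliminating P₂: 9×(1) + 3×(2) gives 78P₁ = 3609, so P₁ = 1203/26.
Back-substitute into (2): P₂ = (171 + 1×1203/26) / 9 = 1883/78.

P₁ = 1203/26, P₂ = 1883/78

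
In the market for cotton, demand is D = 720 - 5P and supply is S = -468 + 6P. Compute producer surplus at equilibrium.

Equilibrium: 720 - 5P = -468 + 6P gives P* = 108, Q* = 180.
Supply starts at P = 78 (where S = 0).
PS = ½(108 − 78)(180) = 2700.

Producer surplus = 2700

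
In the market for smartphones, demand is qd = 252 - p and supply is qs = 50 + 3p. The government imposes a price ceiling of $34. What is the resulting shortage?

Shortage = 66

Equilibrium price would be p* = 50.5, so the ceiling at 34 binds.
At p = 34: qd = 252 − 1(34) = 218, qs = 50 + 3(34) = 152.
Shortage = 218 − 152 = 66.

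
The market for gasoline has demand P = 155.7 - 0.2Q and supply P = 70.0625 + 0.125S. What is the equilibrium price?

Set the two price expressions equal: 155.7 - 0.2Q = 70.0625 + 0.125Q.
85.6375 = 0.325Q, so Q* = 263.5.
P* = 155.7 − (0.2)(263.5) = 103.

P* = 103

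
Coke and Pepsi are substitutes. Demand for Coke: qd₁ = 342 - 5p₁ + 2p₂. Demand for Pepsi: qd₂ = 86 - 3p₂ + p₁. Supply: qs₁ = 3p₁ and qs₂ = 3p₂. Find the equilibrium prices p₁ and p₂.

Market 1: 342 - 5p₁ + 2p₂ = 3p₁ → 8p₁ - 2p₂ = 342.
Market 2: 6p₂ - p₁ = 86.
Eliminating p₂: 6×(1) + 2×(2) gives 46p₁ = 2224, so p₁ = 1112/23.
Back-substitute into (2): p₂ = (86 + 1×1112/23) / 6 = 515/23.

p₁ = 1112/23, p₂ = 515/23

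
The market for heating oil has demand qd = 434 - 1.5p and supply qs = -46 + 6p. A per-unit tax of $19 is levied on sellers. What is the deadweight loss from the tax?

Deadweight loss = 216.6

Pre-tax equilibrium: p* = 64, q* = 338.
Tax on sellers shifts supply to qs = -46 + 6(p − 19) = -160 + 6p.
434 - 1.5p = -160 + 6p gives buyer price pb = 79.2; sellers receive ps = 79.2 − 19 = 60.2.
New quantity: q = 434 − 1.5(79.2) = 315.2.
DWL = ½ × 19 × (338 − 315.2) = 216.6.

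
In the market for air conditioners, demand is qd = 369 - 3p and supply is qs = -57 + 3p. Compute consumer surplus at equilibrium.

Equilibrium: 369 - 3p = -57 + 3p gives p* = 71, q* = 156.
Demand choke price (qd = 0): p = 123.
CS = ½(123 − 71)(156) = 4056.

Consumer surplus = 4056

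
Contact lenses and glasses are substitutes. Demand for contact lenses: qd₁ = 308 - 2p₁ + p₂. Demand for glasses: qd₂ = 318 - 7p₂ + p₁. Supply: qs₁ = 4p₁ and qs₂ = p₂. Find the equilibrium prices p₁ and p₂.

Market 1: 308 - 2p₁ + p₂ = 4p₁ → 6p₁ - p₂ = 308.
Market 2: 8p₂ - p₁ = 318.
Eliminating p₂: 8×(1) + 1×(2) gives 47p₁ = 2782, so p₁ = 2782/47.
Back-substitute into (2): p₂ = (318 + 1×2782/47) / 8 = 2216/47.

p₁ = 2782/47, p₂ = 2216/47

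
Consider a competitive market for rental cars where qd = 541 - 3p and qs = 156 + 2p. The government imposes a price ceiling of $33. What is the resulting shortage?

Equilibrium price would be p* = 77, so the ceiling at 33 binds.
At p = 33: qd = 541 − 3(33) = 442, qs = 156 + 2(33) = 222.
Shortage = 442 − 222 = 220.

Shortage = 220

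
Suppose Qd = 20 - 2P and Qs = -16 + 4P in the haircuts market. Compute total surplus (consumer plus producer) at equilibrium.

Equilibrium: 20 - 2P = -16 + 4P gives P* = 6, Q* = 8.
Demand choke price: P = 10; supply starts at P = 4.
CS = ½(10 − 6)(8) = 16; PS = ½(6 − 4)(8) = 8.

Total surplus = 24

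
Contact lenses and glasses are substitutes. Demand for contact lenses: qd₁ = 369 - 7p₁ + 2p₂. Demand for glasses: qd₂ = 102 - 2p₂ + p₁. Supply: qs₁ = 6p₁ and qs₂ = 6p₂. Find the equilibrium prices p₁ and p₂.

Market 1: 369 - 7p₁ + 2p₂ = 6p₁ → 13p₁ - 2p₂ = 369.
Market 2: 8p₂ - p₁ = 102.
Eliminating p₂: 8×(1) + 2×(2) gives 102p₁ = 3156, so p₁ = 526/17.
Back-substitute into (2): p₂ = (102 + 1×526/17) / 8 = 565/34.

p₁ = 526/17, p₂ = 565/34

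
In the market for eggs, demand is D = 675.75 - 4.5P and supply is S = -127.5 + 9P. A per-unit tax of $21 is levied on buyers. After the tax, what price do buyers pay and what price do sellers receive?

Pre-tax equilibrium: P* = 59.5, Q* = 408.
Tax on buyers shifts demand to D = 675.75 − 4.5(P + 21) = 581.25 - 4.5P.
581.25 - 4.5P = -127.5 + 9P gives seller price Ps = 52.5; buyers pay Pb = 52.5 + 21 = 73.5.
New quantity: Q = 675.75 − 4.5(73.5) = 345.

Buyers pay $73.5, sellers receive $52.5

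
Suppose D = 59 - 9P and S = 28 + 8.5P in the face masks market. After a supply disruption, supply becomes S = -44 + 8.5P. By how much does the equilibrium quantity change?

Original equilibrium: P* = 62/35, Q* = 1507/35.
New equilibrium: 59 - 9P = -44 + 8.5P, so 103 = 17.5P and P' = 206/35; Q' = 59 − 9(206/35) = 211/35.
Change in quantity: 211/35 − 1507/35 = -1296/35.

ΔQ = -1296/35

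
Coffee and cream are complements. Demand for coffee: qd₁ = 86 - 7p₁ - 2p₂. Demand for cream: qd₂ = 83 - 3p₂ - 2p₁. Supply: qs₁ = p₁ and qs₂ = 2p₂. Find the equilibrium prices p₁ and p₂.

p₁ = 22/3, p₂ = 41/3

Market 1: 86 - 7p₁ - 2p₂ = p₁ → 8p₁ + 2p₂ = 86.
Market 2: 5p₂ + 2p₁ = 83.
Eliminating p₂: 5×(1) − 2×(2) gives 36p₁ = 264, so p₁ = 22/3.
Back-substitute into (2): p₂ = (83 − 2×22/3) / 5 = 41/3.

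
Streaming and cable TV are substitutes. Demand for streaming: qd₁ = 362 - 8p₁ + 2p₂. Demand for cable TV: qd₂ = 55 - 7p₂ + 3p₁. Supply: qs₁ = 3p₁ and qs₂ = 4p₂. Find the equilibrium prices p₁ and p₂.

p₁ = 4092/115, p₂ = 1691/115

Market 1: 362 - 8p₁ + 2p₂ = 3p₁ → 11p₁ - 2p₂ = 362.
Market 2: 11p₂ - 3p₁ = 55.
Eliminating p₂: 11×(1) + 2×(2) gives 115p₁ = 4092, so p₁ = 4092/115.
Back-substitute into (2): p₂ = (55 + 3×4092/115) / 11 = 1691/115.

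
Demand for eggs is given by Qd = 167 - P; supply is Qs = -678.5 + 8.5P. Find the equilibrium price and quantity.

Set Qd = Qs: 167 - P = -678.5 + 8.5P.
845.5 = 9.5P, so P* = 89.
Q* = 167 − 1(89) = 78.

P* = 89, Q* = 78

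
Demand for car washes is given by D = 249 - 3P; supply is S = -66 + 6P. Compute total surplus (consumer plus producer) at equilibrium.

Total surplus = 5184

Equilibrium: 249 - 3P = -66 + 6P gives P* = 35, Q* = 144.
Demand choke price: P = 83; supply starts at P = 11.
CS = ½(83 − 35)(144) = 3456; PS = ½(35 − 11)(144) = 1728.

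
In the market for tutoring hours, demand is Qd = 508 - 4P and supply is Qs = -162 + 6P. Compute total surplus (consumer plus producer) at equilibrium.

Equilibrium: 508 - 4P = -162 + 6P gives P* = 67, Q* = 240.
Demand choke price: P = 127; supply starts at P = 27.
CS = ½(127 − 67)(240) = 7200; PS = ½(67 − 27)(240) = 4800.

Total surplus = 12000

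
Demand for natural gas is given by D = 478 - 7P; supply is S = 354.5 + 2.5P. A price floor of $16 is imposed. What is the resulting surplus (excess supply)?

Surplus = 28.5

Equilibrium price would be P* = 13, so the floor at 16 binds.
At P = 16: D = 366, S = 394.5.
Surplus = 394.5 − 366 = 28.5.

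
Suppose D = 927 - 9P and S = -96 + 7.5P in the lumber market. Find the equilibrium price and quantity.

P* = 62, Q* = 369

Set D = S: 927 - 9P = -96 + 7.5P.
1023 = 16.5P, so P* = 62.
Q* = 927 − 9(62) = 369.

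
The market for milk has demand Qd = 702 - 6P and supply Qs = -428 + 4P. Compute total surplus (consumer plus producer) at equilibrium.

Total surplus = 120

Equilibrium: 702 - 6P = -428 + 4P gives P* = 113, Q* = 24.
Demand choke price: P = 117; supply starts at P = 107.
CS = ½(117 − 113)(24) = 48; PS = ½(113 − 107)(24) = 72.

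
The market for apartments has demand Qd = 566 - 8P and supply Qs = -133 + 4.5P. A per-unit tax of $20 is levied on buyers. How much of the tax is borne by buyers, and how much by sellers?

Pre-tax equilibrium: P* = 55.92, Q* = 118.64.
Tax on buyers shifts demand to Qd = 566 − 8(P + 20) = 406 - 8P.
406 - 8P = -133 + 4.5P gives seller price Ps = 43.12; buyers pay Pb = 43.12 + 20 = 63.12.
New quantity: Q = 566 − 8(63.12) = 61.04.
Buyer burden = 63.12 − 55.92 = 7.2; seller burden = 55.92 − 43.12 = 12.8.

Buyers bear $7.2, sellers bear $12.8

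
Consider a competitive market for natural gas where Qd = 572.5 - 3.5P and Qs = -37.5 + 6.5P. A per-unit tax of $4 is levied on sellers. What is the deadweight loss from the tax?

Deadweight loss = 18.2

Pre-tax equilibrium: P* = 61, Q* = 359.
Tax on sellers shifts supply to Qs = -37.5 + 6.5(P − 4) = -63.5 + 6.5P.
572.5 - 3.5P = -63.5 + 6.5P gives buyer price Pb = 63.6; sellers receive Ps = 63.6 − 4 = 59.6.
New quantity: Q = 572.5 − 3.5(63.6) = 349.9.
DWL = ½ × 4 × (359 − 349.9) = 18.2.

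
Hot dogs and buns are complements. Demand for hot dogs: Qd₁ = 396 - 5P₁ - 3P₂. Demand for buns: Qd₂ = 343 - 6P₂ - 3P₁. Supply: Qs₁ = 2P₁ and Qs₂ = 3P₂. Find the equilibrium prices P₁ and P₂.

Market 1: 396 - 5P₁ - 3P₂ = 2P₁ → 7P₁ + 3P₂ = 396.
Market 2: 9P₂ + 3P₁ = 343.
Eliminating P₂: 9×(1) − 3×(2) gives 54P₁ = 2535, so P₁ = 845/18.
Back-substitute into (2): P₂ = (343 − 3×845/18) / 9 = 1213/54.

P₁ = 845/18, P₂ = 1213/54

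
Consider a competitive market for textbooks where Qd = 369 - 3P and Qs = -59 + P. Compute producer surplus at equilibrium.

Producer surplus = 1152

Equilibrium: 369 - 3P = -59 + P gives P* = 107, Q* = 48.
Supply starts at P = 59 (where Qs = 0).
PS = ½(107 − 59)(48) = 1152.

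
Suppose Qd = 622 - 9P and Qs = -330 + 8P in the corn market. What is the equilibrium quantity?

Set Qd = Qs: 622 - 9P = -330 + 8P.
952 = 17P, so P* = 56.
Q* = 622 − 9(56) = 118.

Q* = 118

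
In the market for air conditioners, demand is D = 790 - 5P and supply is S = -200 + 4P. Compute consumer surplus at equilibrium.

Consumer surplus = 5760

Equilibrium: 790 - 5P = -200 + 4P gives P* = 110, Q* = 240.
Demand choke price (D = 0): P = 158.
CS = ½(158 − 110)(240) = 5760.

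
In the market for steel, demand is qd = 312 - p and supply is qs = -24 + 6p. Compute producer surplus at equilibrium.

Equilibrium: 312 - p = -24 + 6p gives p* = 48, q* = 264.
Supply starts at p = 4 (where qs = 0).
PS = ½(48 − 4)(264) = 5808.

Producer surplus = 5808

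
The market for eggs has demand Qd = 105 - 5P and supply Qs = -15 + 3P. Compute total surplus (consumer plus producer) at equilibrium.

Total surplus = 240

Equilibrium: 105 - 5P = -15 + 3P gives P* = 15, Q* = 30.
Demand choke price: P = 21; supply starts at P = 5.
CS = ½(21 − 15)(30) = 90; PS = ½(15 − 5)(30) = 150.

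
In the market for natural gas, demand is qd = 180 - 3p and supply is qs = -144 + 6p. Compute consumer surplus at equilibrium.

Consumer surplus = 864

Equilibrium: 180 - 3p = -144 + 6p gives p* = 36, q* = 72.
Demand choke price (qd = 0): p = 60.
CS = ½(60 − 36)(72) = 864.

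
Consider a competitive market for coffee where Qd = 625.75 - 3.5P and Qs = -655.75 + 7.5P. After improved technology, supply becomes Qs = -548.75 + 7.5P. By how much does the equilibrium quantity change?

Original equilibrium: P* = 116.5, Q* = 218.
New equilibrium: 625.75 - 3.5P = -548.75 + 7.5P, so 1174.5 = 11P and P' = 2349/22; Q' = 625.75 − 3.5(2349/22) = 5545/22.
Change in quantity: 5545/22 − 218 = 749/22.

ΔQ = 749/22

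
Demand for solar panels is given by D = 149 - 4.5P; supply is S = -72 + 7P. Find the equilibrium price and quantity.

P* = 442/23, Q* = 1438/23

Set D = S: 149 - 4.5P = -72 + 7P.
221 = 11.5P, so P* = 442/23.
Q* = 149 − 4.5(442/23) = 1438/23.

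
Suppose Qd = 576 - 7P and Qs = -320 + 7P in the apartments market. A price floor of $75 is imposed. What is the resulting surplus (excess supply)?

Equilibrium price would be P* = 64, so the floor at 75 binds.
At P = 75: Qd = 51, Qs = 205.
Surplus = 205 − 51 = 154.

Surplus = 154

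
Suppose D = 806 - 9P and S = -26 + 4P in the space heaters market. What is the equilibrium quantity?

Set D = S: 806 - 9P = -26 + 4P.
832 = 13P, so P* = 64.
Q* = 806 − 9(64) = 230.

Q* = 230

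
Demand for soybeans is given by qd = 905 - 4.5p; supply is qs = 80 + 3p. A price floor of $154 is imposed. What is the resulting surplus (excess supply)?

Surplus = 330

Equilibrium price would be p* = 110, so the floor at 154 binds.
At p = 154: qd = 212, qs = 542.
Surplus = 542 − 212 = 330.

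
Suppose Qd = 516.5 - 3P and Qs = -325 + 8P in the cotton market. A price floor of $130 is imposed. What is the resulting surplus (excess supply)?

Surplus = 588.5

Equilibrium price would be P* = 76.5, so the floor at 130 binds.
At P = 130: Qd = 126.5, Qs = 715.
Surplus = 715 − 126.5 = 588.5.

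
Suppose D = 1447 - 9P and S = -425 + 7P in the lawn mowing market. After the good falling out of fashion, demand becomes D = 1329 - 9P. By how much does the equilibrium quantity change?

ΔQ = -51.625

Original equilibrium: P* = 117, Q* = 394.
New equilibrium: 1329 - 9P = -425 + 7P, so 1754 = 16P and P' = 109.625; Q' = 1329 − 9(109.625) = 342.375.
Change in quantity: 342.375 − 394 = -51.625.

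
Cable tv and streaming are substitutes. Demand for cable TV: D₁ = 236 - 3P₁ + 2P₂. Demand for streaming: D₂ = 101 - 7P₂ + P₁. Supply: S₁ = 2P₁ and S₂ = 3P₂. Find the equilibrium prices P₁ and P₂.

Market 1: 236 - 3P₁ + 2P₂ = 2P₁ → 5P₁ - 2P₂ = 236.
Market 2: 10P₂ - P₁ = 101.
Eliminating P₂: 10×(1) + 2×(2) gives 48P₁ = 2562, so P₁ = 53.375.
Back-substitute into (2): P₂ = (101 + 1×53.375) / 10 = 15.4375.

P₁ = 53.375, P₂ = 15.4375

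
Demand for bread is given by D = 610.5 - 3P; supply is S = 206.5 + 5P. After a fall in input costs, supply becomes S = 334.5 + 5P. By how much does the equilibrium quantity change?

ΔQ = 48

Original equilibrium: P* = 50.5, Q* = 459.
New equilibrium: 610.5 - 3P = 334.5 + 5P, so 276 = 8P and P' = 34.5; Q' = 610.5 − 3(34.5) = 507.
Change in quantity: 507 − 459 = 48.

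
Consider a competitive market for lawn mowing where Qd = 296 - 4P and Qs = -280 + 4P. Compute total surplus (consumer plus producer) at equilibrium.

Equilibrium: 296 - 4P = -280 + 4P gives P* = 72, Q* = 8.
Demand choke price: P = 74; supply starts at P = 70.
CS = ½(74 − 72)(8) = 8; PS = ½(72 − 70)(8) = 8.

Total surplus = 16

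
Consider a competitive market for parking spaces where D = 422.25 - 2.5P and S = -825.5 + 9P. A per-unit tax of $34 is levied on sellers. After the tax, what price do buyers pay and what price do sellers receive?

Buyers pay 6215/46, sellers receive 4651/46

Pre-tax equilibrium: P* = 108.5, Q* = 151.
Tax on sellers shifts supply to S = -825.5 + 9(P − 34) = -1131.5 + 9P.
422.25 - 2.5P = -1131.5 + 9P gives buyer price Pb = 6215/46; sellers receive Ps = 6215/46 − 34 = 4651/46.
New quantity: Q = 422.25 − 2.5(6215/46) = 1943/23.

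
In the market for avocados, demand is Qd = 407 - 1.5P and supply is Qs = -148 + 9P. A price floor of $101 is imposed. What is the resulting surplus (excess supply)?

Equilibrium price would be P* = 370/7, so the floor at 101 binds.
At P = 101: Qd = 255.5, Qs = 761.
Surplus = 761 − 255.5 = 505.5.

Surplus = 505.5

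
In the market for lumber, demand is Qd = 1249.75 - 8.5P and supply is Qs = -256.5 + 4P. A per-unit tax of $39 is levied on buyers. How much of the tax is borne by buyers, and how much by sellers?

Pre-tax equilibrium: P* = 120.5, Q* = 225.5.
Tax on buyers shifts demand to Qd = 1249.75 − 8.5(P + 39) = 918.25 - 8.5P.
918.25 - 8.5P = -256.5 + 4P gives seller price Ps = 93.98; buyers pay Pb = 93.98 + 39 = 132.98.
New quantity: Q = 1249.75 − 8.5(132.98) = 119.42.
Buyer burden = 132.98 − 120.5 = 12.48; seller burden = 120.5 − 93.98 = 26.52.

Buyers bear $12.48, sellers bear $26.52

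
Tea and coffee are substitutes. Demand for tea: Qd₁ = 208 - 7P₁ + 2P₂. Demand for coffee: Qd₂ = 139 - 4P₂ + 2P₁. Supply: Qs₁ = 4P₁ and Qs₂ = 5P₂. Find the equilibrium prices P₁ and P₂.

Market 1: 208 - 7P₁ + 2P₂ = 4P₁ → 11P₁ - 2P₂ = 208.
Market 2: 9P₂ - 2P₁ = 139.
Eliminating P₂: 9×(1) + 2×(2) gives 95P₁ = 2150, so P₁ = 430/19.
Back-substitute into (2): P₂ = (139 + 2×430/19) / 9 = 389/19.

P₁ = 430/19, P₂ = 389/19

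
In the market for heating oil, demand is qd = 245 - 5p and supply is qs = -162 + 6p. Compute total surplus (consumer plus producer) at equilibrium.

Equilibrium: 245 - 5p = -162 + 6p gives p* = 37, q* = 60.
Demand choke price: p = 49; supply starts at p = 27.
CS = ½(49 − 37)(60) = 360; PS = ½(37 − 27)(60) = 300.

Total surplus = 660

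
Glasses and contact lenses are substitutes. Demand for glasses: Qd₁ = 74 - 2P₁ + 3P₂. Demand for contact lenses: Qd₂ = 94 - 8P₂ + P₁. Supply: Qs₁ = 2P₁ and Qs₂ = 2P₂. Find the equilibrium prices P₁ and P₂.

Market 1: 74 - 2P₁ + 3P₂ = 2P₁ → 4P₁ - 3P₂ = 74.
Market 2: 10P₂ - P₁ = 94.
Eliminating P₂: 10×(1) + 3×(2) gives 37P₁ = 1022, so P₁ = 1022/37.
Back-substitute into (2): P₂ = (94 + 1×1022/37) / 10 = 450/37.

P₁ = 1022/37, P₂ = 450/37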